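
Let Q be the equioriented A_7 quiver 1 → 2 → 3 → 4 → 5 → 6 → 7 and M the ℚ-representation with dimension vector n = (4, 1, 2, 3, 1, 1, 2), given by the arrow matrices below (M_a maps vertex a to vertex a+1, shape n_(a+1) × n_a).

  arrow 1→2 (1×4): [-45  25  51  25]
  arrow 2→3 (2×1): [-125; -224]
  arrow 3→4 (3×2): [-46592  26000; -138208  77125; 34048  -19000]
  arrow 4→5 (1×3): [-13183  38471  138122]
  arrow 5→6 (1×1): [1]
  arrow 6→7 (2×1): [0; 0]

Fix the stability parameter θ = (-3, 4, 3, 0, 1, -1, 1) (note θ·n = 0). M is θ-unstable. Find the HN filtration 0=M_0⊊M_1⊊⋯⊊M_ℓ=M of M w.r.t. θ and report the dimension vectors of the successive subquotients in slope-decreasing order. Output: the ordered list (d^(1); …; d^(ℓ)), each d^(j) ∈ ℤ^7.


Via rank(M_{q-1}∘⋯∘M_p): M ≅ I[1,1]^3, I[1,3], I[3,6], I[4,4]^2, I[7,7]^2.
μ_θ-semistable layers: μ^(1)=7/2; μ^(2)=1; μ^(3)=3/4; μ^(4)=0; μ^(5)=-3

((0, 1, 1, 0, 0, 0, 0); (0, 0, 0, 0, 0, 0, 2); (0, 0, 1, 1, 1, 1, 0); (0, 0, 0, 2, 0, 0, 0); (4, 0, 0, 0, 0, 0, 0))


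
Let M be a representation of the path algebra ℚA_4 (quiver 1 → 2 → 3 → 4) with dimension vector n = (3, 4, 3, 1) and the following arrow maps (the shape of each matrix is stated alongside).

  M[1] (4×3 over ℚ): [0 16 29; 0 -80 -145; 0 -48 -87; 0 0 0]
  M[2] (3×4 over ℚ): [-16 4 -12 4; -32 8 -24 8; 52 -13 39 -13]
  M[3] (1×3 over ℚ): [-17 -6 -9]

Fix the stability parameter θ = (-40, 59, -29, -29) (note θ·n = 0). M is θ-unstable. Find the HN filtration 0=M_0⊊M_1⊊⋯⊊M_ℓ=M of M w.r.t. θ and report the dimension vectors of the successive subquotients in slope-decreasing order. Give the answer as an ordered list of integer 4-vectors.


Via rank(M_{q-1}∘⋯∘M_p): M ≅ I[1,1]^2, I[1,2], I[2,2]^2, I[2,4], I[3,3]^2.
μ_θ-semistable layers: μ^(1)=59; μ^(2)=1/3; μ^(3)=-29; μ^(4)=-40

((0, 3, 0, 0); (0, 1, 1, 1); (0, 0, 2, 0); (3, 0, 0, 0))


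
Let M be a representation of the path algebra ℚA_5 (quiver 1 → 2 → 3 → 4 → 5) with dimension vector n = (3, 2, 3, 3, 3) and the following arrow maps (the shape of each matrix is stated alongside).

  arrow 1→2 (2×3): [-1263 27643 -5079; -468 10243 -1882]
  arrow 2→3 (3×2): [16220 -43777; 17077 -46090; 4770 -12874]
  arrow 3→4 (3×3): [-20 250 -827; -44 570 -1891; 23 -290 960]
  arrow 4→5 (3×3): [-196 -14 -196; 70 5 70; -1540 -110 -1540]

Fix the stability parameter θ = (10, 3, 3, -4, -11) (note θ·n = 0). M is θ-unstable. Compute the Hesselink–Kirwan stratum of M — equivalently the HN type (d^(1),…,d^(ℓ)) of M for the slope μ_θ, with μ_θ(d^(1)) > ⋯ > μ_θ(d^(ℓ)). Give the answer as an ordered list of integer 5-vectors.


Barcode: M ≅ I[1,1], I[1,3], I[1,4], I[3,5], I[4,4], I[5,5]^2. HN layers by μ_θ (5 steps, strictly decreasing):
  μ^(1)=10; μ^(2)=16/3; μ^(3)=3; μ^(4)=-4; μ^(5)=-11

((1, 0, 0, 0, 0); (1, 1, 1, 0, 0); (1, 1, 1, 1, 0); (0, 0, 1, 2, 1); (0, 0, 0, 0, 2))


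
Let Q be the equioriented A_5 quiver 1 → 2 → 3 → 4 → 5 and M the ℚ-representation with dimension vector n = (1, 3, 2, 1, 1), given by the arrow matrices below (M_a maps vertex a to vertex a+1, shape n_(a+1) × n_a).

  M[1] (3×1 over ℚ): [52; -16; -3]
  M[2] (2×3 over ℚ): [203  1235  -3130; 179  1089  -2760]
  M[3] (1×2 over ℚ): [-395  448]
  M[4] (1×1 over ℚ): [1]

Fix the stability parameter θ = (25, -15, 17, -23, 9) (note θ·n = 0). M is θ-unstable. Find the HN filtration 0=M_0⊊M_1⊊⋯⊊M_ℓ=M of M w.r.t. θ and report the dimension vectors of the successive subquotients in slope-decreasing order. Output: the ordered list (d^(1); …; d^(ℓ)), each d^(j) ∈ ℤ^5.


Interval decomposition of M: I[1,5], I[2,2], I[2,3].
HN type (ℓ=4): μ^(1)=17; μ^(2)=9; μ^(3)=1; μ^(4)=-15

((0, 0, 1, 0, 0); (0, 0, 0, 0, 1); (1, 1, 1, 1, 0); (0, 2, 0, 0, 0))


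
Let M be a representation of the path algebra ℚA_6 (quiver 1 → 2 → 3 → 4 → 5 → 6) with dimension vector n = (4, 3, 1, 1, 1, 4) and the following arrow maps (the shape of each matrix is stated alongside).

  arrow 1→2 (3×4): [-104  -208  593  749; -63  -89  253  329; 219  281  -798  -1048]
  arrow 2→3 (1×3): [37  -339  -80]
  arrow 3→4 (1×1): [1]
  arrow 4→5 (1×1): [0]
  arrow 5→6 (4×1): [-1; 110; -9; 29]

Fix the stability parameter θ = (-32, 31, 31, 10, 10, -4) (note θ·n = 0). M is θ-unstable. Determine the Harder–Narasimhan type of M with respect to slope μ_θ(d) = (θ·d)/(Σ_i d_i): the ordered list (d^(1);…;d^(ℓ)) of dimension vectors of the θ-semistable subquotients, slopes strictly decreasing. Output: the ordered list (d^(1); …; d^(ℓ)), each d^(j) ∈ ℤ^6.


Barcode: M ≅ I[1,1], I[1,2]^2, I[1,4], I[5,6], I[6,6]^3. HN layers by μ_θ (5 steps, strictly decreasing):
  μ^(1)=31; μ^(2)=24; μ^(3)=3; μ^(4)=-4; μ^(5)=-32

((0, 2, 0, 0, 0, 0); (0, 1, 1, 1, 0, 0); (0, 0, 0, 0, 1, 1); (0, 0, 0, 0, 0, 3); (4, 0, 0, 0, 0, 0))


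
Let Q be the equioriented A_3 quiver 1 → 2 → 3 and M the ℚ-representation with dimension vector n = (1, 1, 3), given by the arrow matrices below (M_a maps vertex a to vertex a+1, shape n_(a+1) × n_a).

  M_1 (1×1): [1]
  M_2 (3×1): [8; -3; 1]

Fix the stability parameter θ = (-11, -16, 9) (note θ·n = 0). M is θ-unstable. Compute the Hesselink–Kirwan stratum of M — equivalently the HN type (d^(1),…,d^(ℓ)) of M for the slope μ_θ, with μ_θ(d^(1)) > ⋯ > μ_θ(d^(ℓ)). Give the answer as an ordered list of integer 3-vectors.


Interval decomposition of M: I[1,3], I[3,3]^2.
HN type (ℓ=2): μ^(1)=9; μ^(2)=-27/2

((0, 0, 3); (1, 1, 0))


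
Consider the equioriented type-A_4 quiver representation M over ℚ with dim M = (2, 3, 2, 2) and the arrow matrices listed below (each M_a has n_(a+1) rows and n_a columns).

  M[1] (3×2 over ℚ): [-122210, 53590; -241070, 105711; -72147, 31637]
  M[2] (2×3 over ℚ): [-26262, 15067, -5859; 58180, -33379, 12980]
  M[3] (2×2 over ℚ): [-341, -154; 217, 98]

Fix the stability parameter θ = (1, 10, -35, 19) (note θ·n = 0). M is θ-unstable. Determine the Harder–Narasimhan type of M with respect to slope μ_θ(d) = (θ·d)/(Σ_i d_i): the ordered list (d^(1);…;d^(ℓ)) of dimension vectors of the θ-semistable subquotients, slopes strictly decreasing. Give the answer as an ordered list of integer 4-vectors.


Interval decomposition of M: I[1,3], I[1,4], I[2,2], I[4,4].
HN type (ℓ=3): μ^(1)=19; μ^(2)=10; μ^(3)=-8

((0, 0, 0, 2); (0, 1, 0, 0); (2, 2, 2, 0))


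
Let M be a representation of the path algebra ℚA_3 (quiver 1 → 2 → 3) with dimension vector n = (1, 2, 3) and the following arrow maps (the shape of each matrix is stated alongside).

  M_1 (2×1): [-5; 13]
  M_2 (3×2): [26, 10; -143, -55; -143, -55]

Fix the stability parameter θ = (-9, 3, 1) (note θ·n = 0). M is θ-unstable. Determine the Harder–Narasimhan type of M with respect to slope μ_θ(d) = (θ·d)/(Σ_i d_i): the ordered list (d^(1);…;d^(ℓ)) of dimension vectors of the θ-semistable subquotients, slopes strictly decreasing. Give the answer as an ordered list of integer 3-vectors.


Barcode: M ≅ I[1,2], I[2,3], I[3,3]^2. HN layers by μ_θ (4 steps, strictly decreasing):
  μ^(1)=3; μ^(2)=2; μ^(3)=1; μ^(4)=-9

((0, 1, 0); (0, 1, 1); (0, 0, 2); (1, 0, 0))


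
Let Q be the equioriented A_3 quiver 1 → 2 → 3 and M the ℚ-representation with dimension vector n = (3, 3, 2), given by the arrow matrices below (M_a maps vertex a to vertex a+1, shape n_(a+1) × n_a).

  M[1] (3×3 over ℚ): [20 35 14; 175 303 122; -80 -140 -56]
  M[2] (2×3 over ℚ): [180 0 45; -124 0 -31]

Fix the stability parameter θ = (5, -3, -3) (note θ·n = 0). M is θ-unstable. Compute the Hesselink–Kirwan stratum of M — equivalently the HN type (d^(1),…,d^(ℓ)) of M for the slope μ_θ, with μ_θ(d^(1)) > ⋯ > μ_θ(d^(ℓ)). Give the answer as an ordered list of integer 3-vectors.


Via rank(M_{q-1}∘⋯∘M_p): M ≅ I[1,1], I[1,2]^2, I[2,3], I[3,3].
μ_θ-semistable layers: μ^(1)=5; μ^(2)=1; μ^(3)=-3

((1, 0, 0); (2, 2, 0); (0, 1, 2))


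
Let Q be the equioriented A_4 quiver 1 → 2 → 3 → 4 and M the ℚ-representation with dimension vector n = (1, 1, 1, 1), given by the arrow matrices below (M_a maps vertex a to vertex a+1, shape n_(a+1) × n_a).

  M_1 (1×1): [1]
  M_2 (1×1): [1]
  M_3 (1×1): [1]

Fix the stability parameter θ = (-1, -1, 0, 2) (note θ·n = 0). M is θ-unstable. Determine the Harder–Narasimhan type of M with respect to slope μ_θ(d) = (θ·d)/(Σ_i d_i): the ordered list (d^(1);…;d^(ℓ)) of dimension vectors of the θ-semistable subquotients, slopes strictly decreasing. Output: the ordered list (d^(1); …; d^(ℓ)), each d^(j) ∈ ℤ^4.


Via rank(M_{q-1}∘⋯∘M_p): M ≅ I[1,4].
μ_θ-semistable layers: μ^(1)=2; μ^(2)=0; μ^(3)=-1

((0, 0, 0, 1); (0, 0, 1, 0); (1, 1, 0, 0))


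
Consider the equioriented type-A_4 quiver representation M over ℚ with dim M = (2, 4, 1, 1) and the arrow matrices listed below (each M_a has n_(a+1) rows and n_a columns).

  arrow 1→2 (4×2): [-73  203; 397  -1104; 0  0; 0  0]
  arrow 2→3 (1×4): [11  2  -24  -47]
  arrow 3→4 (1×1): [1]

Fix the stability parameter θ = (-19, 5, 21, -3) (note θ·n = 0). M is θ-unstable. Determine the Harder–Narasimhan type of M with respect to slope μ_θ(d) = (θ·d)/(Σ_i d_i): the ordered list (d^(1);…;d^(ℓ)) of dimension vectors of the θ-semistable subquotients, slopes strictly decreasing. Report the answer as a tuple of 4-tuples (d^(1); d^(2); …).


Barcode: M ≅ I[1,2], I[1,4], I[2,2]^2. HN layers by μ_θ (3 steps, strictly decreasing):
  μ^(1)=9; μ^(2)=5; μ^(3)=-19

((0, 0, 1, 1); (0, 4, 0, 0); (2, 0, 0, 0))


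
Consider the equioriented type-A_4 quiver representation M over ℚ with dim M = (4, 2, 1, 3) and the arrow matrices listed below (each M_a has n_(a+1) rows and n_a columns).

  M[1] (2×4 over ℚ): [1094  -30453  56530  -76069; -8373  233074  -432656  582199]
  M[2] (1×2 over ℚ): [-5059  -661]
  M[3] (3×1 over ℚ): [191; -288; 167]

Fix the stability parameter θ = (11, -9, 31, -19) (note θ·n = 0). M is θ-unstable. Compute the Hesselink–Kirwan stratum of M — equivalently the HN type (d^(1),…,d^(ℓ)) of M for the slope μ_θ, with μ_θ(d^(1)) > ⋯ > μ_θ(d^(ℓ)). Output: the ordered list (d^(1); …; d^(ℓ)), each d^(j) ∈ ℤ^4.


Via rank(M_{q-1}∘⋯∘M_p): M ≅ I[1,1]^2, I[1,2], I[1,4], I[4,4]^2.
μ_θ-semistable layers: μ^(1)=11; μ^(2)=6; μ^(3)=1; μ^(4)=-19

((2, 0, 0, 0); (0, 0, 1, 1); (2, 2, 0, 0); (0, 0, 0, 2))


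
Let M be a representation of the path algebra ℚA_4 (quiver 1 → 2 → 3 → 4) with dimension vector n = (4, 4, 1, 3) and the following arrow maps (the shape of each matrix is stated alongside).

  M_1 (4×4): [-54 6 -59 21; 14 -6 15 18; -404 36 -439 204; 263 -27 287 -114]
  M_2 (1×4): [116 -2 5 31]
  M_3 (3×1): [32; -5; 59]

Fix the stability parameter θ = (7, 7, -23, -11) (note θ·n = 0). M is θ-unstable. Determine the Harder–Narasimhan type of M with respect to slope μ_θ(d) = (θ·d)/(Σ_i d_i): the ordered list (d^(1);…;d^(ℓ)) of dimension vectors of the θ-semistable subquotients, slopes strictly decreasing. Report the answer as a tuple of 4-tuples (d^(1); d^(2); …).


Barcode: M ≅ I[1,1], I[1,2]^2, I[1,4], I[2,2], I[4,4]^2. HN layers by μ_θ (3 steps, strictly decreasing):
  μ^(1)=7; μ^(2)=-5; μ^(3)=-11

((3, 3, 0, 0); (1, 1, 1, 1); (0, 0, 0, 2))


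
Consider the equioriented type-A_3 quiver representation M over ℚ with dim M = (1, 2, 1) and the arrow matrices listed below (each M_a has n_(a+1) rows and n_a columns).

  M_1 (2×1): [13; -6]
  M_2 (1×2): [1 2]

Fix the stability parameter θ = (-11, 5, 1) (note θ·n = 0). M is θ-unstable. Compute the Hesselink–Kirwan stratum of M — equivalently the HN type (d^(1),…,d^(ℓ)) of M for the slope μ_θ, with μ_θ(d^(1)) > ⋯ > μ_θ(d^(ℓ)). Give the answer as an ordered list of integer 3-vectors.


Barcode: M ≅ I[1,3], I[2,2]. HN layers by μ_θ (3 steps, strictly decreasing):
  μ^(1)=5; μ^(2)=3; μ^(3)=-11

((0, 1, 0); (0, 1, 1); (1, 0, 0))


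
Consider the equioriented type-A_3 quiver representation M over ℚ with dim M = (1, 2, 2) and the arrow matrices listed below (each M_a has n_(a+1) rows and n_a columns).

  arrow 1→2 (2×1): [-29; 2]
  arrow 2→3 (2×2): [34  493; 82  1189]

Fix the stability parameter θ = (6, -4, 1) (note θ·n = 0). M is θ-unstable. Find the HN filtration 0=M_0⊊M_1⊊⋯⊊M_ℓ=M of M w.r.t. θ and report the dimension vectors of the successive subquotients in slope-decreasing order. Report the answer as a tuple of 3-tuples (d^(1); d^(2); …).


Barcode: M ≅ I[1,2], I[2,3], I[3,3]. HN layers by μ_θ (2 steps, strictly decreasing):
  μ^(1)=1; μ^(2)=-4

((1, 1, 2); (0, 1, 0))


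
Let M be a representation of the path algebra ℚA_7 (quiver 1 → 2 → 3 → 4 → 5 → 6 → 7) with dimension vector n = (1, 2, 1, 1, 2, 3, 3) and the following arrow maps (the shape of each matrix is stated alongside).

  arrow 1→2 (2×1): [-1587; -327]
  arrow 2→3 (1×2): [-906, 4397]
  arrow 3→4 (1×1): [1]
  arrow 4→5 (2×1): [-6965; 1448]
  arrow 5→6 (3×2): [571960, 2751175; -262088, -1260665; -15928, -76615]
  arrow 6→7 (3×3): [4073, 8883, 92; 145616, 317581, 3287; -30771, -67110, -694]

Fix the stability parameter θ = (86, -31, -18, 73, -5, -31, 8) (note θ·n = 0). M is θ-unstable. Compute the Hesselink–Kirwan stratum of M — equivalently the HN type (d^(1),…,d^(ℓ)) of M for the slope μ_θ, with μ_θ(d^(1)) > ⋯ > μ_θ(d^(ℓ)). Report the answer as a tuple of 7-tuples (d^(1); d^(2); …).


Via rank(M_{q-1}∘⋯∘M_p): M ≅ I[1,5], I[2,2], I[5,7], I[6,7]^2.
μ_θ-semistable layers: μ^(1)=34; μ^(2)=37/3; μ^(3)=8; μ^(4)=-18; μ^(5)=-31

((0, 0, 0, 1, 1, 0, 0); (1, 1, 1, 0, 0, 0, 0); (0, 0, 0, 0, 0, 0, 3); (0, 0, 0, 0, 1, 1, 0); (0, 1, 0, 0, 0, 2, 0))


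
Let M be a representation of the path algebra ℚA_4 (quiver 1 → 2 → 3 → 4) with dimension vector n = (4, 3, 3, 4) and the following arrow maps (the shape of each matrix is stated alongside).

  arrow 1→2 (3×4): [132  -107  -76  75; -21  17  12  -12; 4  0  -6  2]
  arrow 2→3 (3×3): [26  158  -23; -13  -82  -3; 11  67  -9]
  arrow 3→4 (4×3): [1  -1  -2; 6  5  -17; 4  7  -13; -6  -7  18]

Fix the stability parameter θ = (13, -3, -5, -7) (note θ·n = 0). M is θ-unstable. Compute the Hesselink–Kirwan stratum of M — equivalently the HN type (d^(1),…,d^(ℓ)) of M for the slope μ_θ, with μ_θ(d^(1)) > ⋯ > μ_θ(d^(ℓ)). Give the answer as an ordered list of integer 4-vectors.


Barcode: M ≅ I[1,1], I[1,4]^3, I[4,4]. HN layers by μ_θ (3 steps, strictly decreasing):
  μ^(1)=13; μ^(2)=-1/2; μ^(3)=-7

((1, 0, 0, 0); (3, 3, 3, 3); (0, 0, 0, 1))


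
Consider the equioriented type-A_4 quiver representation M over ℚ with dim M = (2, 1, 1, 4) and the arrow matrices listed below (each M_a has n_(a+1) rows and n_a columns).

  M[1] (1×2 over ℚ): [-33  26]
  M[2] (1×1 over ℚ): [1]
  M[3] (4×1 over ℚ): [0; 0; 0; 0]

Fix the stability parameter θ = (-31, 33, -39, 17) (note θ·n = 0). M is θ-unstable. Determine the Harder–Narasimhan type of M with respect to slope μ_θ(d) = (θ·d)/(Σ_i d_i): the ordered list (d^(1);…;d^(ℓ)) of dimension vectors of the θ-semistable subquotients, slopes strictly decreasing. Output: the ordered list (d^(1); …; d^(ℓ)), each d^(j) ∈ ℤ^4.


Interval decomposition of M: I[1,1], I[1,3], I[4,4]^4.
HN type (ℓ=3): μ^(1)=17; μ^(2)=-3; μ^(3)=-31

((0, 0, 0, 4); (0, 1, 1, 0); (2, 0, 0, 0))


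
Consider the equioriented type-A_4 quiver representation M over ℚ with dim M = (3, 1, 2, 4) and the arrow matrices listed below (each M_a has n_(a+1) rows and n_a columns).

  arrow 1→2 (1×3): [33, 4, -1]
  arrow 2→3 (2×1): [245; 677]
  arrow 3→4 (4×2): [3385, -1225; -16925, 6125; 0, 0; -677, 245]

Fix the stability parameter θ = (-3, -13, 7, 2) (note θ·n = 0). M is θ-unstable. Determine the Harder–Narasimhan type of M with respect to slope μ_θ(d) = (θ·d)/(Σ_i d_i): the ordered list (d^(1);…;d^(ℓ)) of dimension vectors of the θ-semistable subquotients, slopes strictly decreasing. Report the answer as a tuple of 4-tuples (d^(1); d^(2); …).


Interval decomposition of M: I[1,1]^2, I[1,3], I[3,4], I[4,4]^3.
HN type (ℓ=5): μ^(1)=7; μ^(2)=9/2; μ^(3)=2; μ^(4)=-3; μ^(5)=-8

((0, 0, 1, 0); (0, 0, 1, 1); (0, 0, 0, 3); (2, 0, 0, 0); (1, 1, 0, 0))


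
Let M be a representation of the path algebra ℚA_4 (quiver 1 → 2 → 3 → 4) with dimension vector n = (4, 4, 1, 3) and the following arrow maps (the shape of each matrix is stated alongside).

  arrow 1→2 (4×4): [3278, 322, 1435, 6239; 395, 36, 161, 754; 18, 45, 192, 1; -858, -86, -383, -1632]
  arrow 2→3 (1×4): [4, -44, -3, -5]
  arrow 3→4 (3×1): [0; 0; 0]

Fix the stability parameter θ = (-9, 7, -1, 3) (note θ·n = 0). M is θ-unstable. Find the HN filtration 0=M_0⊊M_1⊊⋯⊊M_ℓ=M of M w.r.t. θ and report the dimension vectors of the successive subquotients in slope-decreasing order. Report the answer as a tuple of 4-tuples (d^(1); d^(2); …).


Interval decomposition of M: I[1,2]^3, I[1,3], I[4,4]^3.
HN type (ℓ=3): μ^(1)=7; μ^(2)=3; μ^(3)=-9

((0, 3, 0, 0); (0, 1, 1, 3); (4, 0, 0, 0))


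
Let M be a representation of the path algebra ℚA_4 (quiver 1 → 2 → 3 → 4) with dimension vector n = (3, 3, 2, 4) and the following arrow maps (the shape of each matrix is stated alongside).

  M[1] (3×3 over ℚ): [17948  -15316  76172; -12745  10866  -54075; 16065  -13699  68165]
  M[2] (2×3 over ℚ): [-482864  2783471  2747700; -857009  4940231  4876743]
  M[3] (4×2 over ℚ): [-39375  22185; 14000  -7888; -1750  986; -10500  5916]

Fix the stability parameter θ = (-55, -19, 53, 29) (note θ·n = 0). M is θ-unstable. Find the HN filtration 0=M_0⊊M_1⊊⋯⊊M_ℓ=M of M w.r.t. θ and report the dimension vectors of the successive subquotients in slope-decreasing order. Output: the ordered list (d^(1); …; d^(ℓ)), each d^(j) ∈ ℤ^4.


Barcode: M ≅ I[1,1], I[1,3], I[1,4], I[2,2], I[4,4]^3. HN layers by μ_θ (5 steps, strictly decreasing):
  μ^(1)=53; μ^(2)=41; μ^(3)=29; μ^(4)=-19; μ^(5)=-55

((0, 0, 1, 0); (0, 0, 1, 1); (0, 0, 0, 3); (0, 3, 0, 0); (3, 0, 0, 0))


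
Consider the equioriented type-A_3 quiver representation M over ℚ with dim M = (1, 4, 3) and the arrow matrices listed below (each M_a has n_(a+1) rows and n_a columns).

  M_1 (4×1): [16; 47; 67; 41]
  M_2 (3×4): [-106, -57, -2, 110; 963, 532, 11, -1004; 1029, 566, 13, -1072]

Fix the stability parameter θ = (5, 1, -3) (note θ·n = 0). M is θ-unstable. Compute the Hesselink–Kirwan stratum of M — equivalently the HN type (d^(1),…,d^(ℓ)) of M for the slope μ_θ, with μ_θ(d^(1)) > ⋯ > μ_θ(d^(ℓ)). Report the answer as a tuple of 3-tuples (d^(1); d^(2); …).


Interval decomposition of M: I[1,3], I[2,2]^2, I[2,3], I[3,3].
HN type (ℓ=3): μ^(1)=1; μ^(2)=-1; μ^(3)=-3

((1, 3, 1); (0, 1, 1); (0, 0, 1))


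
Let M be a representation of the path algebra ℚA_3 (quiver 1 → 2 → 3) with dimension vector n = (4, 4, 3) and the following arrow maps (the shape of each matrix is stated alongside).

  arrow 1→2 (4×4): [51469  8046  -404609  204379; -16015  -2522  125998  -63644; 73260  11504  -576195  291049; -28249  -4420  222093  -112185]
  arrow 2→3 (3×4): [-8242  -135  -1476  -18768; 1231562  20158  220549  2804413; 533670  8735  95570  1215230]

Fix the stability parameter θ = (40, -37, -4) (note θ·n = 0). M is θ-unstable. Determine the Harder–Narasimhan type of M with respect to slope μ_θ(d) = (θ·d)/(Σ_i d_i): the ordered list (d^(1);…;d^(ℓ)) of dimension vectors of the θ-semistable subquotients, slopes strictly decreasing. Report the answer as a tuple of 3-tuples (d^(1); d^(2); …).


Barcode: M ≅ I[1,2]^2, I[1,3]^2, I[3,3]. HN layers by μ_θ (3 steps, strictly decreasing):
  μ^(1)=3/2; μ^(2)=-1/3; μ^(3)=-4

((2, 2, 0); (2, 2, 2); (0, 0, 1))


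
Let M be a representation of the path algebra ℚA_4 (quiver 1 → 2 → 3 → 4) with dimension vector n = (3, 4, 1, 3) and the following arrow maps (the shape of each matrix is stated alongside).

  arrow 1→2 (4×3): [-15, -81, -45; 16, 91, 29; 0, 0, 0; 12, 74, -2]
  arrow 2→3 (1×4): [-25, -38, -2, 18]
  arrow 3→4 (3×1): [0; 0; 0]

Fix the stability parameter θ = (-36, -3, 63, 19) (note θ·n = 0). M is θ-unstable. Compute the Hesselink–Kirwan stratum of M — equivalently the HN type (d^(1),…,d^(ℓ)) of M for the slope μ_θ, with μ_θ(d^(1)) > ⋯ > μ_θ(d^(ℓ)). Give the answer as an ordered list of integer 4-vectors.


Via rank(M_{q-1}∘⋯∘M_p): M ≅ I[1,1], I[1,2], I[1,3], I[2,2]^2, I[4,4]^3.
μ_θ-semistable layers: μ^(1)=63; μ^(2)=19; μ^(3)=-3; μ^(4)=-36

((0, 0, 1, 0); (0, 0, 0, 3); (0, 4, 0, 0); (3, 0, 0, 0))


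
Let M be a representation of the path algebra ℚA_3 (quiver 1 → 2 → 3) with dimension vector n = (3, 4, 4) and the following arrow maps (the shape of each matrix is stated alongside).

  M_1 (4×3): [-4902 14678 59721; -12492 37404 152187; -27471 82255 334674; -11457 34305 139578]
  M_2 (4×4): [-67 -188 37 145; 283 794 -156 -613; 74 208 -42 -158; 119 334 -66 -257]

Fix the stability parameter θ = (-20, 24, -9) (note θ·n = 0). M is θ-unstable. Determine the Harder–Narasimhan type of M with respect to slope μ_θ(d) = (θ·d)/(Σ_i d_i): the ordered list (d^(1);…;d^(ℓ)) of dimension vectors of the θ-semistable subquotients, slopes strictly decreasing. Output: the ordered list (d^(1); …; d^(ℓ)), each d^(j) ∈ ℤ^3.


Interval decomposition of M: I[1,1], I[1,3]^2, I[2,2]^2, I[3,3]^2.
HN type (ℓ=4): μ^(1)=24; μ^(2)=15/2; μ^(3)=-9; μ^(4)=-20

((0, 2, 0); (0, 2, 2); (0, 0, 2); (3, 0, 0))


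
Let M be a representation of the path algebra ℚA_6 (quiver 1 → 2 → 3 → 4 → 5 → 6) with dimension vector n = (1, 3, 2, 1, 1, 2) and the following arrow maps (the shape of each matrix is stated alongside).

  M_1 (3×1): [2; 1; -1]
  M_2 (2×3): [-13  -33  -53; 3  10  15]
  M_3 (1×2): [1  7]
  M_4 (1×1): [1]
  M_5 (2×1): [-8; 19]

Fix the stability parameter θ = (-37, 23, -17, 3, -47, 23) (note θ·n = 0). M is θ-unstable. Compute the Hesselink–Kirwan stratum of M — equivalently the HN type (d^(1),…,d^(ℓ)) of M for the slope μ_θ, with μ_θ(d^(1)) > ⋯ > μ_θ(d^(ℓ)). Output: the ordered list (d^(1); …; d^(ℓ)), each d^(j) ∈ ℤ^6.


Via rank(M_{q-1}∘⋯∘M_p): M ≅ I[1,6], I[2,2], I[2,3], I[6,6].
μ_θ-semistable layers: μ^(1)=23; μ^(2)=3; μ^(3)=-19/2; μ^(4)=-37

((0, 1, 0, 0, 0, 2); (0, 1, 1, 0, 0, 0); (0, 1, 1, 1, 1, 0); (1, 0, 0, 0, 0, 0))


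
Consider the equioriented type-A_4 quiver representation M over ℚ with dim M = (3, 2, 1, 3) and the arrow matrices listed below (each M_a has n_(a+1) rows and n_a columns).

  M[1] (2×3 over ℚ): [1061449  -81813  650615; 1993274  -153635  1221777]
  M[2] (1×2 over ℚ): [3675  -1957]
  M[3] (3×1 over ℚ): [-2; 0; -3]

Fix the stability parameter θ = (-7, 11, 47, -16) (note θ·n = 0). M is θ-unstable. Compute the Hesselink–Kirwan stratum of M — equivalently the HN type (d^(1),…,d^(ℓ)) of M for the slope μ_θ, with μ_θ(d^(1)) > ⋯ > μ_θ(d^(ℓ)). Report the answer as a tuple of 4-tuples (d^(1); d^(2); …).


Via rank(M_{q-1}∘⋯∘M_p): M ≅ I[1,1], I[1,2], I[1,4], I[4,4]^2.
μ_θ-semistable layers: μ^(1)=31/2; μ^(2)=11; μ^(3)=-7; μ^(4)=-16

((0, 0, 1, 1); (0, 2, 0, 0); (3, 0, 0, 0); (0, 0, 0, 2))


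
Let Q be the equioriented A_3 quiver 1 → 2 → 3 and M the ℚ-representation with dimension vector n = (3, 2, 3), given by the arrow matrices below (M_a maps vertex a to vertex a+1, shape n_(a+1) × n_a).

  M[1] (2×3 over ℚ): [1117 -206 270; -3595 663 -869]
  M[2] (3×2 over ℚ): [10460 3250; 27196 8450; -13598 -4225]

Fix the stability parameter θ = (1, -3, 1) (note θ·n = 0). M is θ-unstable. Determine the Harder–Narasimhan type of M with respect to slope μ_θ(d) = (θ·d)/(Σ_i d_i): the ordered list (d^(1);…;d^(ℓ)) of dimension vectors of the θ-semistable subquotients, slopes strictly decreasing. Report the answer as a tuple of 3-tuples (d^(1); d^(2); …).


Barcode: M ≅ I[1,1], I[1,2], I[1,3], I[3,3]^2. HN layers by μ_θ (2 steps, strictly decreasing):
  μ^(1)=1; μ^(2)=-1

((1, 0, 3); (2, 2, 0))


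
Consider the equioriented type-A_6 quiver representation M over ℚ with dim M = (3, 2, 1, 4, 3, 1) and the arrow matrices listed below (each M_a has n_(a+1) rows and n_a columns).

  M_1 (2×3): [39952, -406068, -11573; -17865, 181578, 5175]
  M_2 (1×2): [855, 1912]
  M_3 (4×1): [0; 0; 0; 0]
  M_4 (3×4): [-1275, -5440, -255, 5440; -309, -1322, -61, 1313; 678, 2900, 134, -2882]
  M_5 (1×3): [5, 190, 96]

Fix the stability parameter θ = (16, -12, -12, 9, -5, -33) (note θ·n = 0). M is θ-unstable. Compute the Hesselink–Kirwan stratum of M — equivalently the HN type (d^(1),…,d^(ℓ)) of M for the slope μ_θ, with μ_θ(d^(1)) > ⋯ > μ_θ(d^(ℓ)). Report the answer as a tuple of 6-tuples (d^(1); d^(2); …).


Interval decomposition of M: I[1,1], I[1,2], I[1,3], I[4,4]^2, I[4,5], I[4,6], I[5,5].
HN type (ℓ=6): μ^(1)=16; μ^(2)=9; μ^(3)=2; μ^(4)=-8/3; μ^(5)=-5; μ^(6)=-29/3

((1, 0, 0, 0, 0, 0); (0, 0, 0, 2, 0, 0); (1, 1, 0, 1, 1, 0); (1, 1, 1, 0, 0, 0); (0, 0, 0, 0, 1, 0); (0, 0, 0, 1, 1, 1))


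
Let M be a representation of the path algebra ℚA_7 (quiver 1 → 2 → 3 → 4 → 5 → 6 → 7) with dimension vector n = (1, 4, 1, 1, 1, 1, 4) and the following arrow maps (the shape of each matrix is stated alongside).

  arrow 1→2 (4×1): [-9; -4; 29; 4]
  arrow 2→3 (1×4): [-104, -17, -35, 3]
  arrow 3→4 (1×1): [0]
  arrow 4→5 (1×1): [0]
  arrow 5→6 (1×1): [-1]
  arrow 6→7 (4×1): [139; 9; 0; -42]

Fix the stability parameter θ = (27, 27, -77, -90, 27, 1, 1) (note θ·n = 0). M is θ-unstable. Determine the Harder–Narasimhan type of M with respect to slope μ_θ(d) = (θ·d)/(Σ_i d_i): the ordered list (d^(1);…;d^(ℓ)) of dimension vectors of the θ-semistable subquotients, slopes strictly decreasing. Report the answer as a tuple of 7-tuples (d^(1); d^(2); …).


Barcode: M ≅ I[1,3], I[2,2]^3, I[4,4], I[5,7], I[7,7]^3. HN layers by μ_θ (5 steps, strictly decreasing):
  μ^(1)=27; μ^(2)=29/3; μ^(3)=1; μ^(4)=-23/3; μ^(5)=-90

((0, 3, 0, 0, 0, 0, 0); (0, 0, 0, 0, 1, 1, 1); (0, 0, 0, 0, 0, 0, 3); (1, 1, 1, 0, 0, 0, 0); (0, 0, 0, 1, 0, 0, 0))


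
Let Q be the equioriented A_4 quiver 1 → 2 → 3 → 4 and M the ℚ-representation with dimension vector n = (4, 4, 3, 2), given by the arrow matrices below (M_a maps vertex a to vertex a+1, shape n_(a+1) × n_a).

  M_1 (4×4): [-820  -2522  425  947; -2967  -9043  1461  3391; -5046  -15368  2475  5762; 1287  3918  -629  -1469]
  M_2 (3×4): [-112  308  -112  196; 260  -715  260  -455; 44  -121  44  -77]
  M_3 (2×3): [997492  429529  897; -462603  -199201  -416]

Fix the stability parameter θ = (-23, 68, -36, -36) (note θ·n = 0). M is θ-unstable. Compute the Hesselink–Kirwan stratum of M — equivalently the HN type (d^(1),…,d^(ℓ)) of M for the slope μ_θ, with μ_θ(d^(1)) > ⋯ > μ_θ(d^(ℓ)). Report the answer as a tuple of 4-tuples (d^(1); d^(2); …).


Barcode: M ≅ I[1,2]^3, I[1,4], I[3,3], I[3,4]. HN layers by μ_θ (4 steps, strictly decreasing):
  μ^(1)=68; μ^(2)=-4/3; μ^(3)=-23; μ^(4)=-36

((0, 3, 0, 0); (0, 1, 1, 1); (4, 0, 0, 0); (0, 0, 2, 1))


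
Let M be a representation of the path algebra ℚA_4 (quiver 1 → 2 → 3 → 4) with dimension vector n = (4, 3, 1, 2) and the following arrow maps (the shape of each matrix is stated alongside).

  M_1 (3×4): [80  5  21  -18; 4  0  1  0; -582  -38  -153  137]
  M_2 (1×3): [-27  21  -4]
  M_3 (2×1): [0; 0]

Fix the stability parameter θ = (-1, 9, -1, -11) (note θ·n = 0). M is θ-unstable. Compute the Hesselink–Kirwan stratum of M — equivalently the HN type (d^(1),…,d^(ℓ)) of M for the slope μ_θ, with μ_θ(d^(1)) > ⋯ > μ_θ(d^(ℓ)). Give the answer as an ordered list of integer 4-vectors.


Barcode: M ≅ I[1,1], I[1,2]^2, I[1,3], I[4,4]^2. HN layers by μ_θ (4 steps, strictly decreasing):
  μ^(1)=9; μ^(2)=4; μ^(3)=-1; μ^(4)=-11

((0, 2, 0, 0); (0, 1, 1, 0); (4, 0, 0, 0); (0, 0, 0, 2))


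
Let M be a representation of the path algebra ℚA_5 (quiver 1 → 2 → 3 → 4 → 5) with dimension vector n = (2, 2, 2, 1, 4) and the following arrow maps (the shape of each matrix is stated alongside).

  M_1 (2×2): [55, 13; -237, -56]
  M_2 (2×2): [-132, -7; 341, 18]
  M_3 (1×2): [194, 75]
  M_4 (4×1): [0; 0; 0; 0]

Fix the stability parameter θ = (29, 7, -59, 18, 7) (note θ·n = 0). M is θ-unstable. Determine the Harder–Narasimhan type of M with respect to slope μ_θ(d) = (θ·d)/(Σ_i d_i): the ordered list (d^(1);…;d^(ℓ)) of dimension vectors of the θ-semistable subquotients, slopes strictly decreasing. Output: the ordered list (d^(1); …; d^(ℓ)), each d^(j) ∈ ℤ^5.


Via rank(M_{q-1}∘⋯∘M_p): M ≅ I[1,3], I[1,4], I[5,5]^4.
μ_θ-semistable layers: μ^(1)=18; μ^(2)=7; μ^(3)=-23/3

((0, 0, 0, 1, 0); (0, 0, 0, 0, 4); (2, 2, 2, 0, 0))


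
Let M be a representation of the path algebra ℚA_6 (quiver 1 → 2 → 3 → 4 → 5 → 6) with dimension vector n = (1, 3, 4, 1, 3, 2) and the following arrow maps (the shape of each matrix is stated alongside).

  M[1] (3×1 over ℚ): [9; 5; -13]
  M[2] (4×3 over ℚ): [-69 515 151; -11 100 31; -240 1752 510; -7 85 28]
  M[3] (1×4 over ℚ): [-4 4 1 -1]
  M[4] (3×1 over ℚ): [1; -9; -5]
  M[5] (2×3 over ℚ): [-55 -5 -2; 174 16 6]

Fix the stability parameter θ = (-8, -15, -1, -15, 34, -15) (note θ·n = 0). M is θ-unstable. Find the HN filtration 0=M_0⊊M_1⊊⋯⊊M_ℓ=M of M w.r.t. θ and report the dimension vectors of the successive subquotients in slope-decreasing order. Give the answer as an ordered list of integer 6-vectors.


Interval decomposition of M: I[1,3], I[2,3], I[2,5], I[3,3], I[5,6]^2.
HN type (ℓ=6): μ^(1)=34; μ^(2)=19/2; μ^(3)=-1; μ^(4)=-8; μ^(5)=-23/2; μ^(6)=-15

((0, 0, 0, 0, 1, 0); (0, 0, 0, 0, 2, 2); (0, 0, 3, 0, 0, 0); (0, 0, 1, 1, 0, 0); (1, 1, 0, 0, 0, 0); (0, 2, 0, 0, 0, 0))


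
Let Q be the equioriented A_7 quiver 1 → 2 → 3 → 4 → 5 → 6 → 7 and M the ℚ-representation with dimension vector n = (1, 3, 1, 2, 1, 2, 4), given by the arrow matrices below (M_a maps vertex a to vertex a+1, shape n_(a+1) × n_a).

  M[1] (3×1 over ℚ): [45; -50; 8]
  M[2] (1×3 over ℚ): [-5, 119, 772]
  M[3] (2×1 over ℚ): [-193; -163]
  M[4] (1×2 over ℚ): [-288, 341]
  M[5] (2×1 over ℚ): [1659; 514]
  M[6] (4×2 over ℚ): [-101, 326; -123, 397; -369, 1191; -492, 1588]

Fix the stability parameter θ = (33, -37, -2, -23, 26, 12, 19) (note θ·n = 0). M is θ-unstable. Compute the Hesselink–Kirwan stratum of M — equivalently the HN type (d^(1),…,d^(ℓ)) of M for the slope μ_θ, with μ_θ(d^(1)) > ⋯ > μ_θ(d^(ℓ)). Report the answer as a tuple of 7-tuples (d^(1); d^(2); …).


Interval decomposition of M: I[1,7], I[2,2]^2, I[4,4], I[6,7], I[7,7]^2.
HN type (ℓ=5): μ^(1)=19; μ^(2)=12; μ^(3)=-29/4; μ^(4)=-23; μ^(5)=-37

((0, 0, 0, 0, 1, 1, 4); (0, 0, 0, 0, 0, 1, 0); (1, 1, 1, 1, 0, 0, 0); (0, 0, 0, 1, 0, 0, 0); (0, 2, 0, 0, 0, 0, 0))


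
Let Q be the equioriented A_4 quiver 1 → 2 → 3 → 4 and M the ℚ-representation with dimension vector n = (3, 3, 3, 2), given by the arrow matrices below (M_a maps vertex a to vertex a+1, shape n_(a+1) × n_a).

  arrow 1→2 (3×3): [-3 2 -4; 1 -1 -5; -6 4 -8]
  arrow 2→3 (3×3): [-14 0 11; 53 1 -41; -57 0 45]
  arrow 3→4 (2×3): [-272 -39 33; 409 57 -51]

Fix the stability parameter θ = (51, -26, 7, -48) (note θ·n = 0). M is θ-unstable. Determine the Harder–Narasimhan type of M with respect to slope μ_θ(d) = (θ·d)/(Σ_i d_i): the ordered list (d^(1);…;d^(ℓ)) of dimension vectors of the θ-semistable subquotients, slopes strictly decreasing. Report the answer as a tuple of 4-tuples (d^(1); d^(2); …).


Via rank(M_{q-1}∘⋯∘M_p): M ≅ I[1,1], I[1,4]^2, I[2,3].
μ_θ-semistable layers: μ^(1)=51; μ^(2)=7; μ^(3)=-4; μ^(4)=-26

((1, 0, 0, 0); (0, 0, 1, 0); (2, 2, 2, 2); (0, 1, 0, 0))


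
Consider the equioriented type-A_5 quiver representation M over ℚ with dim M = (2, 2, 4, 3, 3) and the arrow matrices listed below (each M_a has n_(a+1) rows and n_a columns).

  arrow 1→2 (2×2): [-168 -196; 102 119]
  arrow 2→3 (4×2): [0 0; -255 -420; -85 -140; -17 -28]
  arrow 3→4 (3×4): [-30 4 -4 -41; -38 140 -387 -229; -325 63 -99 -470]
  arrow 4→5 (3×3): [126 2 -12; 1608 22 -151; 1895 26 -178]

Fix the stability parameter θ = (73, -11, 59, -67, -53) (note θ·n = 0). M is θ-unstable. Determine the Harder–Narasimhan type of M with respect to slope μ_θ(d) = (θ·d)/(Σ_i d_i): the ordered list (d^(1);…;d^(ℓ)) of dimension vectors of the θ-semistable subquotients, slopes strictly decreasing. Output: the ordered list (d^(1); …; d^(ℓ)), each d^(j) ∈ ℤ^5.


Via rank(M_{q-1}∘⋯∘M_p): M ≅ I[1,1], I[1,2], I[2,5], I[3,3], I[3,5]^2.
μ_θ-semistable layers: μ^(1)=73; μ^(2)=59; μ^(3)=31; μ^(4)=-18; μ^(5)=-61/3

((1, 0, 0, 0, 0); (0, 0, 1, 0, 0); (1, 1, 0, 0, 0); (0, 1, 1, 1, 1); (0, 0, 2, 2, 2))


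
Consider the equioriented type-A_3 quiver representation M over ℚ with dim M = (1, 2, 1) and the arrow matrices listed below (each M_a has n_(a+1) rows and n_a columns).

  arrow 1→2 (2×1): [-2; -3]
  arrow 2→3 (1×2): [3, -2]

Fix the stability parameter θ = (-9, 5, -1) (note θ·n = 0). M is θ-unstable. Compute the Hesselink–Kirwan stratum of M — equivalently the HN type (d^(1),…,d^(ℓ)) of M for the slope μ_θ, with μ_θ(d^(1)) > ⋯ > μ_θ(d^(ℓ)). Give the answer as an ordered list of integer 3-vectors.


Barcode: M ≅ I[1,2], I[2,3]. HN layers by μ_θ (3 steps, strictly decreasing):
  μ^(1)=5; μ^(2)=2; μ^(3)=-9

((0, 1, 0); (0, 1, 1); (1, 0, 0))


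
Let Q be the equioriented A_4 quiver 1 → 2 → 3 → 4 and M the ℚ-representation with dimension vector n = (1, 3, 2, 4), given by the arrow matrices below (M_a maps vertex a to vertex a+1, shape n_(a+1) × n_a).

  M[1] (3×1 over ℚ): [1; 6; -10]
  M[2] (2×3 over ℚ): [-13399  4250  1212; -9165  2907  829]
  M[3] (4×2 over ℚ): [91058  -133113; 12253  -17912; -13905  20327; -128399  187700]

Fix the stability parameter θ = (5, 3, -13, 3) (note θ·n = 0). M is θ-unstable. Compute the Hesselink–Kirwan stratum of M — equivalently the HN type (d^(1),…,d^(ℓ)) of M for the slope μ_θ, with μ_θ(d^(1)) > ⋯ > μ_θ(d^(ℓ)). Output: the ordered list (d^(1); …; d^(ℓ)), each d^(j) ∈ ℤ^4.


Via rank(M_{q-1}∘⋯∘M_p): M ≅ I[1,4], I[2,2], I[2,4], I[4,4]^2.
μ_θ-semistable layers: μ^(1)=3; μ^(2)=-5/3; μ^(3)=-5

((0, 1, 0, 4); (1, 1, 1, 0); (0, 1, 1, 0))


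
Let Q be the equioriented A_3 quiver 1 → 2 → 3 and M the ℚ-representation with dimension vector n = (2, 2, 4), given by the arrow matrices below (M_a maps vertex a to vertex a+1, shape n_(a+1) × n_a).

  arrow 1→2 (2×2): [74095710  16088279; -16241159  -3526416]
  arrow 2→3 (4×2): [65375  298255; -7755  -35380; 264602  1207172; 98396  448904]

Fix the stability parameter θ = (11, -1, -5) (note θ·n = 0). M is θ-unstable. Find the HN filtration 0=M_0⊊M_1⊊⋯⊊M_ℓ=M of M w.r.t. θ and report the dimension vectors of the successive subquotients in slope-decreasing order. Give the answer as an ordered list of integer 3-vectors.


Via rank(M_{q-1}∘⋯∘M_p): M ≅ I[1,3]^2, I[3,3]^2.
μ_θ-semistable layers: μ^(1)=5/3; μ^(2)=-5

((2, 2, 2); (0, 0, 2))


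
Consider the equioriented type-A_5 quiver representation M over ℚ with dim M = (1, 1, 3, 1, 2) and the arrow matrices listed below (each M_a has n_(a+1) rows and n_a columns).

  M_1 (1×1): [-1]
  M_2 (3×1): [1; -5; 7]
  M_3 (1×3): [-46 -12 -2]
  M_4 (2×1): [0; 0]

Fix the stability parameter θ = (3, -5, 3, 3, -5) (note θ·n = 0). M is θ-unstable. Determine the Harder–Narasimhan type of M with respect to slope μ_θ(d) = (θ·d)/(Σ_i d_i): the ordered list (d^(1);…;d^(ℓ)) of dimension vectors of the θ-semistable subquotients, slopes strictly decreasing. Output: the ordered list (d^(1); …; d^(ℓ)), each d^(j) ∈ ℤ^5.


Interval decomposition of M: I[1,3], I[3,3], I[3,4], I[5,5]^2.
HN type (ℓ=3): μ^(1)=3; μ^(2)=-1; μ^(3)=-5

((0, 0, 3, 1, 0); (1, 1, 0, 0, 0); (0, 0, 0, 0, 2))


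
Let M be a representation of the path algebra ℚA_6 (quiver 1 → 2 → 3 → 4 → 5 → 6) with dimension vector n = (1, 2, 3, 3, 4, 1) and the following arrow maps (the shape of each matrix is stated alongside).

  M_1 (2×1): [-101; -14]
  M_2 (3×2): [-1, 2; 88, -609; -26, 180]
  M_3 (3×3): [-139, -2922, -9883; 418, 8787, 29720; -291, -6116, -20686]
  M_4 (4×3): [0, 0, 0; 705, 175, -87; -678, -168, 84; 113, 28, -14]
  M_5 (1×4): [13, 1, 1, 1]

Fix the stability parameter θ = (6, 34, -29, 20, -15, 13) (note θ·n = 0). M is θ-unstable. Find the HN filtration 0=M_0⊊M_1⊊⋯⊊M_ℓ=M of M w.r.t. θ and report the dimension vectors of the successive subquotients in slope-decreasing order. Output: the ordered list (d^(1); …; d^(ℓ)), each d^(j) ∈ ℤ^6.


Via rank(M_{q-1}∘⋯∘M_p): M ≅ I[1,6], I[2,5], I[3,4], I[5,5]^2.
μ_θ-semistable layers: μ^(1)=20; μ^(2)=13; μ^(3)=16/5; μ^(4)=5/2; μ^(5)=-15; μ^(6)=-29

((0, 0, 0, 1, 0, 0); (0, 0, 0, 0, 0, 1); (1, 1, 1, 1, 1, 0); (0, 1, 1, 1, 1, 0); (0, 0, 0, 0, 2, 0); (0, 0, 1, 0, 0, 0))


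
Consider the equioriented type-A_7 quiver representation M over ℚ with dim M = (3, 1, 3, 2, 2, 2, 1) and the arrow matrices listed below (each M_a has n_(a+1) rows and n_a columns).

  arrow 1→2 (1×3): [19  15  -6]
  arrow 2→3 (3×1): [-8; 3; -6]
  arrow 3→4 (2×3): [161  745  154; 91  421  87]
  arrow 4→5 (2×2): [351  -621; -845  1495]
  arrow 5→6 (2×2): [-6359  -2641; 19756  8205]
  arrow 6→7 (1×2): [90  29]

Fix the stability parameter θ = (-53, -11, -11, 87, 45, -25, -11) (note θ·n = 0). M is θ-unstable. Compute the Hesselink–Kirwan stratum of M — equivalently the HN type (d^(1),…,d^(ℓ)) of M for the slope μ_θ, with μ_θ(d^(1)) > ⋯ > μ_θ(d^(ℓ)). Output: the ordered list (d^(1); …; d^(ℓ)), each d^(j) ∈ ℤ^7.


Via rank(M_{q-1}∘⋯∘M_p): M ≅ I[1,1]^2, I[1,4], I[3,3], I[3,7], I[5,6].
μ_θ-semistable layers: μ^(1)=87; μ^(2)=24; μ^(3)=10; μ^(4)=-11; μ^(5)=-53

((0, 0, 0, 1, 0, 0, 0); (0, 0, 0, 1, 1, 1, 1); (0, 0, 0, 0, 1, 1, 0); (0, 1, 3, 0, 0, 0, 0); (3, 0, 0, 0, 0, 0, 0))


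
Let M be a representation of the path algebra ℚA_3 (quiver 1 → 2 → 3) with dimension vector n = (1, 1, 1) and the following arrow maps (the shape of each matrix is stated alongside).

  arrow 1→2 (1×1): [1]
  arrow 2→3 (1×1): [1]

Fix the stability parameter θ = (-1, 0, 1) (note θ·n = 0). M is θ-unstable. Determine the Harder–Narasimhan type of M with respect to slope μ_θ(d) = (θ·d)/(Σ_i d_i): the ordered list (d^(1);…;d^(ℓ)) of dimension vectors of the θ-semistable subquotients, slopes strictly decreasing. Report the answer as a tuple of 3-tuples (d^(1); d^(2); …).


Barcode: M ≅ I[1,3]. HN layers by μ_θ (3 steps, strictly decreasing):
  μ^(1)=1; μ^(2)=0; μ^(3)=-1

((0, 0, 1); (0, 1, 0); (1, 0, 0))


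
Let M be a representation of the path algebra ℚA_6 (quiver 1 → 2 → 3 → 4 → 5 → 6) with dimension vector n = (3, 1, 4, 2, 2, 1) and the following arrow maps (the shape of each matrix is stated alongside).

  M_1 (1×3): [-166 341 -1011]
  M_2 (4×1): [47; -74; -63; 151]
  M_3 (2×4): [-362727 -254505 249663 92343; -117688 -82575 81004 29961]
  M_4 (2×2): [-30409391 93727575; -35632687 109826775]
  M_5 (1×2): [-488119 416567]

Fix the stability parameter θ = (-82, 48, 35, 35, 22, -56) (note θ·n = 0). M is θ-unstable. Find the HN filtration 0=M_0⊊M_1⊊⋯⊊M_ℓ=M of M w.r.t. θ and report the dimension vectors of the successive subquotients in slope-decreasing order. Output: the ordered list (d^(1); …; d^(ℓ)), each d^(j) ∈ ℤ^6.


Barcode: M ≅ I[1,1]^2, I[1,4], I[3,3]^2, I[3,5], I[5,6]. HN layers by μ_θ (5 steps, strictly decreasing):
  μ^(1)=118/3; μ^(2)=35; μ^(3)=92/3; μ^(4)=-17; μ^(5)=-82

((0, 1, 1, 1, 0, 0); (0, 0, 2, 0, 0, 0); (0, 0, 1, 1, 1, 0); (0, 0, 0, 0, 1, 1); (3, 0, 0, 0, 0, 0))
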